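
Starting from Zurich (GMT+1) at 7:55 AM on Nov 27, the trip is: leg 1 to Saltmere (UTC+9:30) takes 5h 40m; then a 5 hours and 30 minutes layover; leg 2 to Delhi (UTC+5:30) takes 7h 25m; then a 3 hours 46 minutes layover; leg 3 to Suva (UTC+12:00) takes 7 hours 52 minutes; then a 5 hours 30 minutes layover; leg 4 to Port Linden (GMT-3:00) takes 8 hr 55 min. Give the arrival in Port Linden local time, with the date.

12:33 AM on November 29

Convert departure to UTC: 7:55 AM − 1:00 = 6:55 AM UTC on Nov 27.
Add 5 hours 40 minutes leg 1 → 12:35 PM UTC.
Add 5 hours 30 minutes layover in Saltmere → 6:05 PM UTC.
Add 7 hours 25 minutes leg 2 → 1:30 AM UTC (Nov 28).
Add 3 hours 46 minutes layover in Delhi → 5:16 AM UTC.
Add 7 hours and 52 minutes leg 3 → 1:08 PM UTC.
Add 5 hours 30 minutes layover in Suva → 6:38 PM UTC.
Add 8 hours 55 minutes leg 4 → 3:33 AM UTC (Nov 29).
Port Linden is UTC−3:00, so local arrival = 3:33 AM − 3:00 = 12:33 AM on Nov 29.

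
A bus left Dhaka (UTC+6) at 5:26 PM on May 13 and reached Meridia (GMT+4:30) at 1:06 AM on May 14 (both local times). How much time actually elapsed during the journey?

Departure in UTC: 5:26 PM − 6:00 = 11:26 AM on May 13.
Arrival in UTC: 1:06 AM − 4:30 = 8:36 PM on May 13.
Elapsed = 8:36 PM − 11:26 AM = 9 hours 10 minutes.

9 hours 10 minutes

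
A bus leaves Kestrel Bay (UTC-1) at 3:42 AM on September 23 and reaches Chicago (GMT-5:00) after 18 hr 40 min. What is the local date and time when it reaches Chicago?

Convert departure to UTC: 3:42 AM + 1:00 = 4:42 AM UTC on Sep 23.
Add 18 hours 40 minutes travel time → 11:22 PM UTC.
Chicago is UTC−5:00, so local arrival = 11:22 PM − 5:00 = 6:22 PM on Sep 23.

6:22 PM on September 23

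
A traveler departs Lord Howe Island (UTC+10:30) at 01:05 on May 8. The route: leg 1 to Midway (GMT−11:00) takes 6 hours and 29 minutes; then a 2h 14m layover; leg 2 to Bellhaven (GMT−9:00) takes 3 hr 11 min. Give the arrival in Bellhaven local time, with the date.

Convert departure to UTC: 01:05 − 10:30 = 14:35 UTC on May 7.
Add 6 hours 29 minutes leg 1 → 21:04 UTC.
Add 2 hours and 14 minutes layover in Midway → 23:18 UTC.
Add 3 hours and 11 minutes leg 2 → 02:29 UTC (May 8).
Bellhaven is UTC−9:00, so local arrival = 02:29 − 9:00 = 17:29 on May 7.

17:29 on May 7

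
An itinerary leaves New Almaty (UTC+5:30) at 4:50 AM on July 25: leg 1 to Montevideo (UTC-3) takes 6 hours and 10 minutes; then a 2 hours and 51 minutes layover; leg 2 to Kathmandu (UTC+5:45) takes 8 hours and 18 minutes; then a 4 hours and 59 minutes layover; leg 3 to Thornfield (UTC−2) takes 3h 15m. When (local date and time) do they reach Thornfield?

10:53 PM on July 25

Convert departure to UTC: 4:50 AM − 5:30 = 11:20 PM UTC on Jul 24.
Add 6 hours and 10 minutes leg 1 → 5:30 AM UTC (Jul 25).
Add 2 hours and 51 minutes layover in Montevideo → 8:21 AM UTC.
Add 8 hours 18 minutes leg 2 → 4:39 PM UTC.
Add 4 hours 59 minutes layover in Kathmandu → 9:38 PM UTC.
Add 3 hours 15 minutes leg 3 → 12:53 AM UTC (Jul 26).
Thornfield is UTC−2:00, so local arrival = 12:53 AM − 2:00 = 10:53 PM on Jul 25.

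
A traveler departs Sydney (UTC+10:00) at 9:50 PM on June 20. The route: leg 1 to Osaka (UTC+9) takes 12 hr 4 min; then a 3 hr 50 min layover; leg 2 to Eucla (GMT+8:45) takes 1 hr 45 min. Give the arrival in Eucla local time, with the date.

2:14 PM on Jun 21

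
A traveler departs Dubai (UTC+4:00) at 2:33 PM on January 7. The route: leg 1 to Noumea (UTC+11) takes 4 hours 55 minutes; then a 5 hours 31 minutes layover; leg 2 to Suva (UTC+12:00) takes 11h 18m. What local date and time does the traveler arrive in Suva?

8:17 PM on January 8

Convert departure to UTC: 2:33 PM − 4:00 = 10:33 AM UTC on Jan 7.
Add 4 hours 55 minutes leg 1 → 3:28 PM UTC.
Add 5 hours 31 minutes layover in Noumea → 8:59 PM UTC.
Add 11 hours 18 minutes leg 2 → 8:17 AM UTC (Jan 8).
Suva is UTC+12:00, so local arrival = 8:17 AM + 12:00 = 8:17 PM on Jan 8.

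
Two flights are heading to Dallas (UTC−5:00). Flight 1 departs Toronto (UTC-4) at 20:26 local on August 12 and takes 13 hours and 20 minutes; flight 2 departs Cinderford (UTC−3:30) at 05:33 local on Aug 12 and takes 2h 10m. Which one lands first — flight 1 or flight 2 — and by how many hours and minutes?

the second, by 26 hours 33 minutes

Flight 1 in UTC: 20:26 + 4:00 = 00:26 on Aug 13.
+13 hours 20 minutes → arrive 13:46 UTC on Aug 13.
Flight 2 in UTC: 05:33 + 3:30 = 09:03 on Aug 12.
+2 hours and 10 minutes → arrive 11:13 UTC on Aug 12.
Flight 2 lands earlier by 26 hours 33 minutes.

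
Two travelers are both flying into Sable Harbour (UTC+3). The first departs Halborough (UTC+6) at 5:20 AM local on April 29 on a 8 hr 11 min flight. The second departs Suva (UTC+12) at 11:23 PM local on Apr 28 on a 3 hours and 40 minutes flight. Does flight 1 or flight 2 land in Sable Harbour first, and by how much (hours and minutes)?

the second, by 16 hours 28 minutes

Flight 1 in UTC: 5:20 AM − 6:00 = 11:20 PM on Apr 28.
+8 hours and 11 minutes → arrive 7:31 AM UTC on Apr 29.
Flight 2 in UTC: 11:23 PM − 12:00 = 11:23 AM on Apr 28.
+3 hours and 40 minutes → arrive 3:03 PM UTC on Apr 28.
Flight 2 lands earlier by 16 hours 28 minutes.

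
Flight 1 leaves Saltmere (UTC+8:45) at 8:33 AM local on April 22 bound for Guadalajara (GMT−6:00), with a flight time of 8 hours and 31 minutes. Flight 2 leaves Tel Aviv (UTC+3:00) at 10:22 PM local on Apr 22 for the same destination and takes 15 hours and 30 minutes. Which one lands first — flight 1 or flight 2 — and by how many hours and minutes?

Flight 1 in UTC: 8:33 AM − 8:45 = 11:48 PM on Apr 21.
+8 hours and 31 minutes → arrive 8:19 AM UTC on Apr 22.
Flight 2 in UTC: 10:22 PM − 3:00 = 7:22 PM on Apr 22.
+15 hours 30 minutes → arrive 10:52 AM UTC on Apr 23.
Flight 1 lands earlier by 26 hours 33 minutes.

the first, by 26 hours 33 minutes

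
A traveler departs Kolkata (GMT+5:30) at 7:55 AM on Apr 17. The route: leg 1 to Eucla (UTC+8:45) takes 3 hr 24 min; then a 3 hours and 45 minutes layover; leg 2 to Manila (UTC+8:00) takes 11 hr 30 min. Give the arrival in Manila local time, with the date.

5:04 AM on April 18

Convert departure to UTC: 7:55 AM − 5:30 = 2:25 AM UTC on Apr 17.
Add 3 hours 24 minutes leg 1 → 5:49 AM UTC.
Add 3 hours and 45 minutes layover in Eucla → 9:34 AM UTC.
Add 11 hours and 30 minutes leg 2 → 9:04 PM UTC.
Manila is UTC+8:00, so local arrival = 9:04 PM + 8:00 = 5:04 AM on Apr 18.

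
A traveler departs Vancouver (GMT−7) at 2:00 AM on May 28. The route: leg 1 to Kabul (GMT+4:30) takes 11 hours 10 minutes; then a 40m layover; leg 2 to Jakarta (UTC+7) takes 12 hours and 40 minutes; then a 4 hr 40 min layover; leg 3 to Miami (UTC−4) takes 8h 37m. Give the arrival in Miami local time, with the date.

Convert departure to UTC: 2:00 AM + 7:00 = 9:00 AM UTC on May 28.
Add 11 hours 10 minutes leg 1 → 8:10 PM UTC.
Add 40 minutes layover in Kabul → 8:50 PM UTC.
Add 12 hours 40 minutes leg 2 → 9:30 AM UTC (May 29).
Add 4 hours and 40 minutes layover in Jakarta → 2:10 PM UTC.
Add 8 hours 37 minutes leg 3 → 10:47 PM UTC.
Miami is UTC−4:00, so local arrival = 10:47 PM − 4:00 = 6:47 PM on May 29.

6:47 PM on May 29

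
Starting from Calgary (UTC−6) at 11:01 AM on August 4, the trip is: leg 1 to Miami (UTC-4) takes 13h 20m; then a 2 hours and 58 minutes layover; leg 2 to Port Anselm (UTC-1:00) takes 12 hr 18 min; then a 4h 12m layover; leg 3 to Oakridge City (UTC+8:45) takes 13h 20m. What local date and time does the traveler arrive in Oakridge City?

Convert departure to UTC: 11:01 AM + 6:00 = 5:01 PM UTC on Aug 4.
Add 13 hours and 20 minutes leg 1 → 6:21 AM UTC (Aug 5).
Add 2 hours and 58 minutes layover in Miami → 9:19 AM UTC.
Add 12 hours and 18 minutes leg 2 → 9:37 PM UTC.
Add 4 hours 12 minutes layover in Port Anselm → 1:49 AM UTC (Aug 6).
Add 13 hours 20 minutes leg 3 → 3:09 PM UTC.
Oakridge City is UTC+8:45, so local arrival = 3:09 PM + 8:45 = 11:54 PM on Aug 6.

11:54 PM on August 6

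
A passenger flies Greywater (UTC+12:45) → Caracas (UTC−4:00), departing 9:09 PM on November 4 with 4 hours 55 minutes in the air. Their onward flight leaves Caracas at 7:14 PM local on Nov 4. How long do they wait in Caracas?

9 hours 55 minutes

Convert departure to UTC: 9:09 PM − 12:45 = 8:24 AM UTC on Nov 4.
Add 4 hours and 55 minutes flight time → 1:19 PM UTC.
Caracas is UTC−4:00, so local arrival = 1:19 PM − 4:00 = 9:19 AM on Nov 4.
Layover = 7:14 PM − 9:19 AM = 9 hours 55 minutes.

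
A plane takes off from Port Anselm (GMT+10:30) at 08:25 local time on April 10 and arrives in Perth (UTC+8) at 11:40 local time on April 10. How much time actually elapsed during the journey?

5 hours 45 minutes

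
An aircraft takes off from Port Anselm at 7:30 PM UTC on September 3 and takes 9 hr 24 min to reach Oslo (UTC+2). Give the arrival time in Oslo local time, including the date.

6:54 AM on Sep 4

Departure is given in UTC: 7:30 PM on Sep 3.
Add 9 hours 24 minutes → 4:54 AM UTC (Sep 4).
Oslo is UTC+2:00: 4:54 AM + 2:00 = 6:54 AM on Sep 4.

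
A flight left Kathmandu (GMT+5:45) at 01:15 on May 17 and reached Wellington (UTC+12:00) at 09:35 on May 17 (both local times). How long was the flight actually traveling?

2 hours 5 minutes

Departure in UTC: 01:15 − 5:45 = 19:30 on May 16.
Arrival in UTC: 09:35 − 12:00 = 21:35 on May 16.
Elapsed = 21:35 − 19:30 = 2 hours 5 minutes.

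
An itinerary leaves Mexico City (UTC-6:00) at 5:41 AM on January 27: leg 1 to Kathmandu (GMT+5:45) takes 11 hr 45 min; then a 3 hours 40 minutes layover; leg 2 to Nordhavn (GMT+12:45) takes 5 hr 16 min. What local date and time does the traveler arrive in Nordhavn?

Convert departure to UTC: 5:41 AM + 6:00 = 11:41 AM UTC on Jan 27.
Add 11 hours and 45 minutes leg 1 → 11:26 PM UTC.
Add 3 hours 40 minutes layover in Kathmandu → 3:06 AM UTC (Jan 28).
Add 5 hours and 16 minutes leg 2 → 8:22 AM UTC.
Nordhavn is UTC+12:45, so local arrival = 8:22 AM + 12:45 = 9:07 PM on Jan 28.

9:07 PM on Jan 28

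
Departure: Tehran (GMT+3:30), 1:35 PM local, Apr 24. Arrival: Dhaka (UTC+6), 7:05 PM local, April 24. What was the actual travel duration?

Departure in UTC: 1:35 PM − 3:30 = 10:05 AM on Apr 24.
Arrival in UTC: 7:05 PM − 6:00 = 1:05 PM on Apr 24.
Elapsed = 1:05 PM − 10:05 AM = 3 hours.

3 hours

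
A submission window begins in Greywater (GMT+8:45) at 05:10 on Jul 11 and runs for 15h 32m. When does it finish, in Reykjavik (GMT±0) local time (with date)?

11:57 on Jul 11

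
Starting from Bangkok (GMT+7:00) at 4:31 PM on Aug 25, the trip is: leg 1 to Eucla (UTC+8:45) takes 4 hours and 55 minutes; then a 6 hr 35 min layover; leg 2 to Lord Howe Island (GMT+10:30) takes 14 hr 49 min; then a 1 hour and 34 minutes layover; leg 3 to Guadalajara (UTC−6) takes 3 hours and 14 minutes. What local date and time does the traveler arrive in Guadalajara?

10:38 AM on August 26

Convert departure to UTC: 4:31 PM − 7:00 = 9:31 AM UTC on Aug 25.
Add 4 hours 55 minutes leg 1 → 2:26 PM UTC.
Add 6 hours 35 minutes layover in Eucla → 9:01 PM UTC.
Add 14 hours and 49 minutes leg 2 → 11:50 AM UTC (Aug 26).
Add 1 hour 34 minutes layover in Lord Howe Island → 1:24 PM UTC.
Add 3 hours 14 minutes leg 3 → 4:38 PM UTC.
Guadalajara is UTC−6:00, so local arrival = 4:38 PM − 6:00 = 10:38 AM on Aug 26.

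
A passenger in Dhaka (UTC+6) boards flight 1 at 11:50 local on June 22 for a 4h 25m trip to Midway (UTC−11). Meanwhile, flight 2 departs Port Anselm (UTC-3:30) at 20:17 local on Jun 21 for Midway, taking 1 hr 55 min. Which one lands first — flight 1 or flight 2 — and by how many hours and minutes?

Flight 1 in UTC: 11:50 − 6:00 = 05:50 on Jun 22.
+4 hours 25 minutes → arrive 10:15 UTC on Jun 22.
Flight 2 in UTC: 20:17 + 3:30 = 23:47 on Jun 21.
+1 hour 55 minutes → arrive 01:42 UTC on Jun 22.
Flight 2 lands earlier by 8 hours 33 minutes.

the second, by 8 hours 33 minutes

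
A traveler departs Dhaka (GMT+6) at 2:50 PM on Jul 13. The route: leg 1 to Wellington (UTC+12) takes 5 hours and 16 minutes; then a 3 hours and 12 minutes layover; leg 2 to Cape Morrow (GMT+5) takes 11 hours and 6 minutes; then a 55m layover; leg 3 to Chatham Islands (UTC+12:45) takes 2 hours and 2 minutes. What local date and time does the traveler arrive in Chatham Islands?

Convert departure to UTC: 2:50 PM − 6:00 = 8:50 AM UTC on Jul 13.
Add 5 hours and 16 minutes leg 1 → 2:06 PM UTC.
Add 3 hours and 12 minutes layover in Wellington → 5:18 PM UTC.
Add 11 hours 6 minutes leg 2 → 4:24 AM UTC (Jul 14).
Add 55 minutes layover in Cape Morrow → 5:19 AM UTC.
Add 2 hours 2 minutes leg 3 → 7:21 AM UTC.
Chatham Islands is UTC+12:45, so local arrival = 7:21 AM + 12:45 = 8:06 PM on Jul 14.

8:06 PM on July 14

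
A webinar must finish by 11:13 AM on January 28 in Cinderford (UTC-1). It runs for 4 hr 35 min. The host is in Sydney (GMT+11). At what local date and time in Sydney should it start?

Target end time in UTC: 11:13 AM + 1:00 = 12:13 PM on Jan 28.
Subtract 4 hours 35 minutes → start 7:38 AM UTC on Jan 28.
Sydney is UTC+11:00: 7:38 AM + 11:00 = 6:38 PM on Jan 28.

6:38 PM on January 28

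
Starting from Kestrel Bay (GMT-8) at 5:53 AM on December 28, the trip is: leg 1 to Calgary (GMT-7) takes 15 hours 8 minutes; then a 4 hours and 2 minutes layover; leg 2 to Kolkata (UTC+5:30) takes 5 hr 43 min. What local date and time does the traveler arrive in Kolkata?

Convert departure to UTC: 5:53 AM + 8:00 = 1:53 PM UTC on Dec 28.
Add 15 hours and 8 minutes leg 1 → 5:01 AM UTC (Dec 29).
Add 4 hours 2 minutes layover in Calgary → 9:03 AM UTC.
Add 5 hours and 43 minutes leg 2 → 2:46 PM UTC.
Kolkata is UTC+5:30, so local arrival = 2:46 PM + 5:30 = 8:16 PM on Dec 29.

8:16 PM on December 29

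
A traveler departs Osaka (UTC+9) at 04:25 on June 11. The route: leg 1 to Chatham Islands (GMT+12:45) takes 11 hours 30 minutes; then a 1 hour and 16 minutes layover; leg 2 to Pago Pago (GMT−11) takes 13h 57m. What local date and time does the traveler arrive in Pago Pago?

11:08 on June 11

Convert departure to UTC: 04:25 − 9:00 = 19:25 UTC on Jun 10.
Add 11 hours and 30 minutes leg 1 → 06:55 UTC (Jun 11).
Add 1 hour and 16 minutes layover in Chatham Islands → 08:11 UTC.
Add 13 hours and 57 minutes leg 2 → 22:08 UTC.
Pago Pago is UTC−11:00, so local arrival = 22:08 − 11:00 = 11:08 on Jun 11.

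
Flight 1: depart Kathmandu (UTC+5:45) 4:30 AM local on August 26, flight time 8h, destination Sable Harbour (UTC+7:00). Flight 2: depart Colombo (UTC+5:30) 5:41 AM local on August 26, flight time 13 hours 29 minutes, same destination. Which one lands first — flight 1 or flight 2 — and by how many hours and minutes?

the first, by 6 hours 55 minutes

Flight 1 in UTC: 4:30 AM − 5:45 = 10:45 PM on Aug 25.
+8 hours → arrive 6:45 AM UTC on Aug 26.
Flight 2 in UTC: 5:41 AM − 5:30 = 12:11 AM on Aug 26.
+13 hours and 29 minutes → arrive 1:40 PM UTC on Aug 26.
Flight 1 lands earlier by 6 hours 55 minutes.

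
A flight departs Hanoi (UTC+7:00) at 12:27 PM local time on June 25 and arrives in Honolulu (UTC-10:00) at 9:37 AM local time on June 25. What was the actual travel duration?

14 hours 10 minutes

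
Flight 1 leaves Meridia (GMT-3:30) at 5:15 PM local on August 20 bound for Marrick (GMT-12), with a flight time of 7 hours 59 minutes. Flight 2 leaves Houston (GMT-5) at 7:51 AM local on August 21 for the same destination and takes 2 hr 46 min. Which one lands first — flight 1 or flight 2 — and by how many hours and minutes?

the first, by 10 hours 53 minutes

Flight 1 in UTC: 5:15 PM + 3:30 = 8:45 PM on Aug 20.
+7 hours and 59 minutes → arrive 4:44 AM UTC on Aug 21.
Flight 2 in UTC: 7:51 AM + 5:00 = 12:51 PM on Aug 21.
+2 hours 46 minutes → arrive 3:37 PM UTC on Aug 21.
Flight 1 lands earlier by 10 hours 53 minutes.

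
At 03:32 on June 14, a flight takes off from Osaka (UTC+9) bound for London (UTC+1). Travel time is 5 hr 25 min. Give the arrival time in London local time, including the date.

00:57 on June 14

Convert departure to UTC: 03:32 − 9:00 = 18:32 UTC on Jun 13.
Add 5 hours and 25 minutes travel time → 23:57 UTC.
London is UTC+1:00, so local arrival = 23:57 + 1:00 = 00:57 on Jun 14.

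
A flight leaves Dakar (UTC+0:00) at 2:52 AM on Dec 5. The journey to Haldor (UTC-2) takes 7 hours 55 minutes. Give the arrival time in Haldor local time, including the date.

8:47 AM on Dec 5

Haldor is 2:00 behind Dakar.
After 7 hours and 55 minutes it is 10:47 AM in Dakar.
Shift by the zone difference: 10:47 AM − 2:00 = 8:47 AM on Dec 5 in Haldor.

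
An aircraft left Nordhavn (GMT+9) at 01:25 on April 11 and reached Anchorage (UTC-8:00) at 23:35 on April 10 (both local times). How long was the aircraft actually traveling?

Anchorage is 17:00 behind Nordhavn.
Clock-face elapsed time (ignoring zones) is −1 hour 50 minutes.
Actual elapsed = −1 hour 50 minutes + 17:00 = 15 hours 10 minutes.

15 hours 10 minutes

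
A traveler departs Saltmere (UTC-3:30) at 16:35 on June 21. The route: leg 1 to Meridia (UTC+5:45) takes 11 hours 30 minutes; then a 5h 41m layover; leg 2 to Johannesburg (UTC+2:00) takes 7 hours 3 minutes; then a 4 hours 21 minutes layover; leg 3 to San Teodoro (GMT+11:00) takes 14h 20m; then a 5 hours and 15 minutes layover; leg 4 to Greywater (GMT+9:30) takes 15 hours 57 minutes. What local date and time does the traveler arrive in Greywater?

Convert departure to UTC: 16:35 + 3:30 = 20:05 UTC on Jun 21.
Add 11 hours and 30 minutes leg 1 → 07:35 UTC (Jun 22).
Add 5 hours 41 minutes layover in Meridia → 13:16 UTC.
Add 7 hours 3 minutes leg 2 → 20:19 UTC.
Add 4 hours 21 minutes layover in Johannesburg → 00:40 UTC (Jun 23).
Add 14 hours 20 minutes leg 3 → 15:00 UTC.
Add 5 hours 15 minutes layover in San Teodoro → 20:15 UTC.
Add 15 hours and 57 minutes leg 4 → 12:12 UTC (Jun 24).
Greywater is UTC+9:30, so local arrival = 12:12 + 9:30 = 21:42 on Jun 24.

21:42 on June 24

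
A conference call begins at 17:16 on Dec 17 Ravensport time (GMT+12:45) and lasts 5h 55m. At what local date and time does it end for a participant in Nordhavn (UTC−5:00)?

Convert start to UTC: 17:16 − 12:45 = 04:31 UTC on Dec 17.
Add 5 hours and 55 minutes duration → 10:26 UTC.
Nordhavn is UTC−5:00, so local end time = 10:26 − 5:00 = 05:26 on Dec 17.

05:26 on Dec 17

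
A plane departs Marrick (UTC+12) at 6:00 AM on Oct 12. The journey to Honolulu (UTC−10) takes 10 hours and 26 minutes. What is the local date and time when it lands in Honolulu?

Honolulu is 22:00 behind Marrick.
After 10 hours and 26 minutes it is 4:26 PM in Marrick.
Shift by the zone difference: 4:26 PM − 22:00 = 6:26 PM on Oct 11 in Honolulu.

6:26 PM on October 11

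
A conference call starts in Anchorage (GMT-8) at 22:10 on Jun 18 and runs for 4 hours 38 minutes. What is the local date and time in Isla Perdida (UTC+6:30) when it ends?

Convert start to UTC: 22:10 + 8:00 = 06:10 UTC on Jun 19.
Add 4 hours 38 minutes duration → 10:48 UTC.
Isla Perdida is UTC+6:30, so local end time = 10:48 + 6:30 = 17:18 on Jun 19.

17:18 on June 19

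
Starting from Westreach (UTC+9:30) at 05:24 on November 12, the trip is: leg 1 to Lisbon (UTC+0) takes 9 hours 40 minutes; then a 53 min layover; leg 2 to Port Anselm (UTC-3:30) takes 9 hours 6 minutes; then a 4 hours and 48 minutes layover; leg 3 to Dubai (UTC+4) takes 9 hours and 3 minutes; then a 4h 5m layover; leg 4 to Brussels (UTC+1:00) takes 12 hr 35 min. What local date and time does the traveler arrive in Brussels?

Convert departure to UTC: 05:24 − 9:30 = 19:54 UTC on Nov 11.
Add 9 hours 40 minutes leg 1 → 05:34 UTC (Nov 12).
Add 53 minutes layover in Lisbon → 06:27 UTC.
Add 9 hours 6 minutes leg 2 → 15:33 UTC.
Add 4 hours and 48 minutes layover in Port Anselm → 20:21 UTC.
Add 9 hours 3 minutes leg 3 → 05:24 UTC (Nov 13).
Add 4 hours and 5 minutes layover in Dubai → 09:29 UTC.
Add 12 hours and 35 minutes leg 4 → 22:04 UTC.
Brussels is UTC+1:00, so local arrival = 22:04 + 1:00 = 23:04 on Nov 13.

23:04 on November 13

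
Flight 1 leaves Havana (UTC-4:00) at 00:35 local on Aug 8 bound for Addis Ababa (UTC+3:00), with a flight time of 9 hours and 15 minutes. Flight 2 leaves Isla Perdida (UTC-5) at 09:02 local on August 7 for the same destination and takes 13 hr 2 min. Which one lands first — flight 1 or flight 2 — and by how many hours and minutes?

the second, by 10 hours 46 minutes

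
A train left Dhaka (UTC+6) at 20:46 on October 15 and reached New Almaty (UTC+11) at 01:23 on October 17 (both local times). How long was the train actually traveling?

Departure in UTC: 20:46 − 6:00 = 14:46 on Oct 15.
Arrival in UTC: 01:23 − 11:00 = 14:23 on Oct 16.
Elapsed = 14:23 − 14:46 (+1 day) = 23 hours 37 minutes.

23 hours 37 minutes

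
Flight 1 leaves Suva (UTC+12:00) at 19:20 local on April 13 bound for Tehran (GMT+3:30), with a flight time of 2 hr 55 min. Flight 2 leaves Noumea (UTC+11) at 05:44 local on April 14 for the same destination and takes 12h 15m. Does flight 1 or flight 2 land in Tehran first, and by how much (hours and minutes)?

the first, by 20 hours 44 minutes

Flight 1 in UTC: 19:20 − 12:00 = 07:20 on Apr 13.
+2 hours 55 minutes → arrive 10:15 UTC on Apr 13.
Flight 2 in UTC: 05:44 − 11:00 = 18:44 on Apr 13.
+12 hours and 15 minutes → arrive 06:59 UTC on Apr 14.
Flight 1 lands earlier by 20 hours 44 minutes.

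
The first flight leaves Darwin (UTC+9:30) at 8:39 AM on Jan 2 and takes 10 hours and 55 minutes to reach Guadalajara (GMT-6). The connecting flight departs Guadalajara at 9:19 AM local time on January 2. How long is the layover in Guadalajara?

5 hours 15 minutes

Convert departure to UTC: 8:39 AM − 9:30 = 11:09 PM UTC on Jan 1.
Add 10 hours and 55 minutes flight time → 10:04 AM UTC (Jan 2).
Guadalajara is UTC−6:00, so local arrival = 10:04 AM − 6:00 = 4:04 AM on Jan 2.
Layover = 9:19 AM − 4:04 AM = 5 hours 15 minutes.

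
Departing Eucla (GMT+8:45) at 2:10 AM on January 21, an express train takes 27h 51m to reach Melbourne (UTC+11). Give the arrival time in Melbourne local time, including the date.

Convert departure to UTC: 2:10 AM − 8:45 = 5:25 PM UTC on Jan 20.
Add 27 hours 51 minutes travel time → 9:16 PM UTC (Jan 21).
Melbourne is UTC+11:00, so local arrival = 9:16 PM + 11:00 = 8:16 AM on Jan 22.

8:16 AM on Jan 22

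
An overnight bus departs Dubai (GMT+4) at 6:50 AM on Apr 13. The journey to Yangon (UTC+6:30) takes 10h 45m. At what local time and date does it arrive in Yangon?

Yangon is 2:30 ahead of Dubai.
After 10 hours 45 minutes it is 5:35 PM in Dubai.
Shift by the zone difference: 5:35 PM + 2:30 = 8:05 PM on Apr 13 in Yangon.

8:05 PM on April 13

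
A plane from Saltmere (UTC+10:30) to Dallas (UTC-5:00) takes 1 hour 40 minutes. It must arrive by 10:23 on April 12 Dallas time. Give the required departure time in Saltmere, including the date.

Target arrival in UTC: 10:23 + 5:00 = 15:23 on Apr 12.
Subtract 1 hour and 40 minutes → departure 13:43 UTC on Apr 12.
Saltmere is UTC+10:30: 13:43 + 10:30 = 00:13 on Apr 13.

00:13 on Apr 13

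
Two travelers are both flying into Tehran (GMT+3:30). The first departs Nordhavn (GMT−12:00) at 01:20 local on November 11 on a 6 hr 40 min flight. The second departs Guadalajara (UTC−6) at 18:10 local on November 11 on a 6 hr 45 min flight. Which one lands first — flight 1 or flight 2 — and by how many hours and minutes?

Flight 1 in UTC: 01:20 + 12:00 = 13:20 on Nov 11.
+6 hours 40 minutes → arrive 20:00 UTC on Nov 11.
Flight 2 in UTC: 18:10 + 6:00 = 00:10 on Nov 12.
+6 hours and 45 minutes → arrive 06:55 UTC on Nov 12.
Flight 1 lands earlier by 10 hours 55 minutes.

the first, by 10 hours 55 minutes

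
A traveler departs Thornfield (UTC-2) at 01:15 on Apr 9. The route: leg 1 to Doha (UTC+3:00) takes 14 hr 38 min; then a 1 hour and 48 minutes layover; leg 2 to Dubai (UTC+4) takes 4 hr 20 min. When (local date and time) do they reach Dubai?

Convert departure to UTC: 01:15 + 2:00 = 03:15 UTC on Apr 9.
Add 14 hours 38 minutes leg 1 → 17:53 UTC.
Add 1 hour and 48 minutes layover in Doha → 19:41 UTC.
Add 4 hours and 20 minutes leg 2 → 00:01 UTC (Apr 10).
Dubai is UTC+4:00, so local arrival = 00:01 + 4:00 = 04:01 on Apr 10.

04:01 on April 10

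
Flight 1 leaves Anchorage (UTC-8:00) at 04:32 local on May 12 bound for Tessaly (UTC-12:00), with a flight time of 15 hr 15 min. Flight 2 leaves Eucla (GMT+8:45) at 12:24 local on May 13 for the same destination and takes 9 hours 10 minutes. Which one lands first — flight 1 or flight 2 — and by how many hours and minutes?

the first, by 9 hours 2 minutes

Flight 1 in UTC: 04:32 + 8:00 = 12:32 on May 12.
+15 hours and 15 minutes → arrive 03:47 UTC on May 13.
Flight 2 in UTC: 12:24 − 8:45 = 03:39 on May 13.
+9 hours 10 minutes → arrive 12:49 UTC on May 13.
Flight 1 lands earlier by 9 hours 2 minutes.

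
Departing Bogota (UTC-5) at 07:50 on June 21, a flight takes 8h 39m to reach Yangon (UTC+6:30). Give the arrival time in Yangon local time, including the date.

03:59 on June 22

Convert departure to UTC: 07:50 + 5:00 = 12:50 UTC on Jun 21.
Add 8 hours and 39 minutes travel time → 21:29 UTC.
Yangon is UTC+6:30, so local arrival = 21:29 + 6:30 = 03:59 on Jun 22.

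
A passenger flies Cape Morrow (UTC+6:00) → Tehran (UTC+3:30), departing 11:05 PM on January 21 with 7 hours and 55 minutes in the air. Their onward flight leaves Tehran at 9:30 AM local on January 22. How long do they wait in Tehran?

Convert departure to UTC: 11:05 PM − 6:00 = 5:05 PM UTC on Jan 21.
Add 7 hours 55 minutes flight time → 1:00 AM UTC (Jan 22).
Tehran is UTC+3:30, so local arrival = 1:00 AM + 3:30 = 4:30 AM on Jan 22.
Layover = 9:30 AM − 4:30 AM = 5 hours.

5 hours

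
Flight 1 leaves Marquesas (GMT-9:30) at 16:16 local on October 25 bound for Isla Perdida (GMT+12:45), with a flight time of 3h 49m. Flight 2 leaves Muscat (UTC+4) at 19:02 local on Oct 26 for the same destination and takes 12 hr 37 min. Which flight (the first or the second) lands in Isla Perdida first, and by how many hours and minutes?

Flight 1 in UTC: 16:16 + 9:30 = 01:46 on Oct 26.
+3 hours 49 minutes → arrive 05:35 UTC on Oct 26.
Flight 2 in UTC: 19:02 − 4:00 = 15:02 on Oct 26.
+12 hours 37 minutes → arrive 03:39 UTC on Oct 27.
Flight 1 lands earlier by 22 hours 4 minutes.

the first, by 22 hours 4 minutes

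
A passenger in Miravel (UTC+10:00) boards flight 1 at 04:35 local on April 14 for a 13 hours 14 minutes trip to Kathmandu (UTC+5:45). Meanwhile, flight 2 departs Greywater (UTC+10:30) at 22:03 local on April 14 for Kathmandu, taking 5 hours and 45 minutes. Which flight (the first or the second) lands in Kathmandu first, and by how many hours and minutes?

the first, by 9 hours 29 minutes

Flight 1 in UTC: 04:35 − 10:00 = 18:35 on Apr 13.
+13 hours 14 minutes → arrive 07:49 UTC on Apr 14.
Flight 2 in UTC: 22:03 − 10:30 = 11:33 on Apr 14.
+5 hours 45 minutes → arrive 17:18 UTC on Apr 14.
Flight 1 lands earlier by 9 hours 29 minutes.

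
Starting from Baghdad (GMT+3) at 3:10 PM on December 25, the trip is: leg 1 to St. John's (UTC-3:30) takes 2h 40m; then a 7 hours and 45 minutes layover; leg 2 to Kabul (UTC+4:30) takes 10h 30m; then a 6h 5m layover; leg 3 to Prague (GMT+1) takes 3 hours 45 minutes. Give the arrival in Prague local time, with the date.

7:55 PM on December 26

Convert departure to UTC: 3:10 PM − 3:00 = 12:10 PM UTC on Dec 25.
Add 2 hours 40 minutes leg 1 → 2:50 PM UTC.
Add 7 hours 45 minutes layover in St. John's → 10:35 PM UTC.
Add 10 hours 30 minutes leg 2 → 9:05 AM UTC (Dec 26).
Add 6 hours 5 minutes layover in Kabul → 3:10 PM UTC.
Add 3 hours and 45 minutes leg 3 → 6:55 PM UTC.
Prague is UTC+1:00, so local arrival = 6:55 PM + 1:00 = 7:55 PM on Dec 26.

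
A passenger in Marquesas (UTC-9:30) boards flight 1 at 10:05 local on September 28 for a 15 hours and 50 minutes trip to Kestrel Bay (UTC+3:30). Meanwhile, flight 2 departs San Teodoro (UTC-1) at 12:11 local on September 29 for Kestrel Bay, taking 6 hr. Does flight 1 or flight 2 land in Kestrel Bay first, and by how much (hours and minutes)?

Flight 1 in UTC: 10:05 + 9:30 = 19:35 on Sep 28.
+15 hours and 50 minutes → arrive 11:25 UTC on Sep 29.
Flight 2 in UTC: 12:11 + 1:00 = 13:11 on Sep 29.
+6 hours → arrive 19:11 UTC on Sep 29.
Flight 1 lands earlier by 7 hours 46 minutes.

the first, by 7 hours 46 minutes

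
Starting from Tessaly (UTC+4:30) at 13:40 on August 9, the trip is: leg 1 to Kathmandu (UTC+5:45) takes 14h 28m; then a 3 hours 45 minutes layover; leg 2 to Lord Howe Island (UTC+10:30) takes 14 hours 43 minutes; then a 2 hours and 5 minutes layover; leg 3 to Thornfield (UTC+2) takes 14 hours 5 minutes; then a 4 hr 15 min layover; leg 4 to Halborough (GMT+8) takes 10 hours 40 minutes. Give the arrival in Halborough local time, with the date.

09:11 on August 12

Convert departure to UTC: 13:40 − 4:30 = 09:10 UTC on Aug 9.
Add 14 hours 28 minutes leg 1 → 23:38 UTC.
Add 3 hours and 45 minutes layover in Kathmandu → 03:23 UTC (Aug 10).
Add 14 hours 43 minutes leg 2 → 18:06 UTC.
Add 2 hours and 5 minutes layover in Lord Howe Island → 20:11 UTC.
Add 14 hours and 5 minutes leg 3 → 10:16 UTC (Aug 11).
Add 4 hours and 15 minutes layover in Thornfield → 14:31 UTC.
Add 10 hours 40 minutes leg 4 → 01:11 UTC (Aug 12).
Halborough is UTC+8:00, so local arrival = 01:11 + 8:00 = 09:11 on Aug 12.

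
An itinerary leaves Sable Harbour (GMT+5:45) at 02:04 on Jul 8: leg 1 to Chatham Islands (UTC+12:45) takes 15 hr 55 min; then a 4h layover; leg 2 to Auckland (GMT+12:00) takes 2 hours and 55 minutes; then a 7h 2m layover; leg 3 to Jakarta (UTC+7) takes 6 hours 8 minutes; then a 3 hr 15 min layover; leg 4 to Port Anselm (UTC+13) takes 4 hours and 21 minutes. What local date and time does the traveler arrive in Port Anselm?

Convert departure to UTC: 02:04 − 5:45 = 20:19 UTC on Jul 7.
Add 15 hours 55 minutes leg 1 → 12:14 UTC (Jul 8).
Add 4 hours layover in Chatham Islands → 16:14 UTC.
Add 2 hours and 55 minutes leg 2 → 19:09 UTC.
Add 7 hours 2 minutes layover in Auckland → 02:11 UTC (Jul 9).
Add 6 hours 8 minutes leg 3 → 08:19 UTC.
Add 3 hours and 15 minutes layover in Jakarta → 11:34 UTC.
Add 4 hours and 21 minutes leg 4 → 15:55 UTC.
Port Anselm is UTC+13:00, so local arrival = 15:55 + 13:00 = 04:55 on Jul 10.

04:55 on July 10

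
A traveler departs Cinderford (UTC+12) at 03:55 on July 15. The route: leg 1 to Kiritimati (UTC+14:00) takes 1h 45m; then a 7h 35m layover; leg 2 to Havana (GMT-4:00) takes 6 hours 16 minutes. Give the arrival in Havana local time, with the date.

03:31 on July 15

Convert departure to UTC: 03:55 − 12:00 = 15:55 UTC on Jul 14.
Add 1 hour 45 minutes leg 1 → 17:40 UTC.
Add 7 hours and 35 minutes layover in Kiritimati → 01:15 UTC (Jul 15).
Add 6 hours and 16 minutes leg 2 → 07:31 UTC.
Havana is UTC−4:00, so local arrival = 07:31 − 4:00 = 03:31 on Jul 15.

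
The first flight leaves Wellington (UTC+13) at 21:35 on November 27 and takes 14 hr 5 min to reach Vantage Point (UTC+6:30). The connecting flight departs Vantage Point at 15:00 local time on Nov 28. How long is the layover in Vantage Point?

9 hours 50 minutes

Convert departure to UTC: 21:35 − 13:00 = 08:35 UTC on Nov 27.
Add 14 hours and 5 minutes flight time → 22:40 UTC.
Vantage Point is UTC+6:30, so local arrival = 22:40 + 6:30 = 05:10 on Nov 28.
Layover = 15:00 − 05:10 = 9 hours 50 minutes.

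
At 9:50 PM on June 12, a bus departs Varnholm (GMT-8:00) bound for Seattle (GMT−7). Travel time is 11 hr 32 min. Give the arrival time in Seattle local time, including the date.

Seattle is 1:00 ahead of Varnholm.
After 11 hours and 32 minutes it is 9:22 AM (Jun 13) in Varnholm.
Shift by the zone difference: 9:22 AM + 1:00 = 10:22 AM on Jun 13 in Seattle.

10:22 AM on June 13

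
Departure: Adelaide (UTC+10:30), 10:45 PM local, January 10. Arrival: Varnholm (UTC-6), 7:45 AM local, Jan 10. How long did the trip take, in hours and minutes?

Departure in UTC: 10:45 PM − 10:30 = 12:15 PM on Jan 10.
Arrival in UTC: 7:45 AM + 6:00 = 1:45 PM on Jan 10.
Elapsed = 1:45 PM − 12:15 PM = 1 hour 30 minutes.

1 hour 30 minutes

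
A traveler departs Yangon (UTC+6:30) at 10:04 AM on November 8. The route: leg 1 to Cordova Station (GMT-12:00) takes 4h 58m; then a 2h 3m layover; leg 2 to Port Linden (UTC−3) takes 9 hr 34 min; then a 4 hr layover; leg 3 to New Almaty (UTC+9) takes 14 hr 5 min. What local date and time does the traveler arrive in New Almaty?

Convert departure to UTC: 10:04 AM − 6:30 = 3:34 AM UTC on Nov 8.
Add 4 hours 58 minutes leg 1 → 8:32 AM UTC.
Add 2 hours 3 minutes layover in Cordova Station → 10:35 AM UTC.
Add 9 hours 34 minutes leg 2 → 8:09 PM UTC.
Add 4 hours layover in Port Linden → 12:09 AM UTC (Nov 9).
Add 14 hours 5 minutes leg 3 → 2:14 PM UTC.
New Almaty is UTC+9:00, so local arrival = 2:14 PM + 9:00 = 11:14 PM on Nov 9.

11:14 PM on Nov 9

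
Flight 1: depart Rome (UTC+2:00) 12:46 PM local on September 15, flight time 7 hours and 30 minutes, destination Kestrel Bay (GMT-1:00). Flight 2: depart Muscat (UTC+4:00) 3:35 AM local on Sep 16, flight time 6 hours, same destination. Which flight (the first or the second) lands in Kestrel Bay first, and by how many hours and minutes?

the first, by 11 hours 19 minutes

Flight 1 in UTC: 12:46 PM − 2:00 = 10:46 AM on Sep 15.
+7 hours 30 minutes → arrive 6:16 PM UTC on Sep 15.
Flight 2 in UTC: 3:35 AM − 4:00 = 11:35 PM on Sep 15.
+6 hours → arrive 5:35 AM UTC on Sep 16.
Flight 1 lands earlier by 11 hours 19 minutes.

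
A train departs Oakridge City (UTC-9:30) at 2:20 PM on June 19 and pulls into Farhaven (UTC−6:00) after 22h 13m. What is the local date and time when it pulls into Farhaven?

4:03 PM on June 20

Convert departure to UTC: 2:20 PM + 9:30 = 11:50 PM UTC on Jun 19.
Add 22 hours 13 minutes travel time → 10:03 PM UTC (Jun 20).
Farhaven is UTC−6:00, so local arrival = 10:03 PM − 6:00 = 4:03 PM on Jun 20.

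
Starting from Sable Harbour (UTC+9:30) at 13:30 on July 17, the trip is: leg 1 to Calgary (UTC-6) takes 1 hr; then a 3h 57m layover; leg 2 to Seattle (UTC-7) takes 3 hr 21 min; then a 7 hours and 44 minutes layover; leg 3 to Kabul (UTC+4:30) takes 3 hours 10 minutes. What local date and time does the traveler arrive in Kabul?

03:42 on July 18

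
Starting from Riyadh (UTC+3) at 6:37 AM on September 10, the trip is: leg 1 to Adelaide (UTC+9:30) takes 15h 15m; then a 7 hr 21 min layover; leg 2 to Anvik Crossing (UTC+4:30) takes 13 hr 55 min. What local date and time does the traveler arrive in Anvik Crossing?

Convert departure to UTC: 6:37 AM − 3:00 = 3:37 AM UTC on Sep 10.
Add 15 hours and 15 minutes leg 1 → 6:52 PM UTC.
Add 7 hours 21 minutes layover in Adelaide → 2:13 AM UTC (Sep 11).
Add 13 hours 55 minutes leg 2 → 4:08 PM UTC.
Anvik Crossing is UTC+4:30, so local arrival = 4:08 PM + 4:30 = 8:38 PM on Sep 11.

8:38 PM on September 11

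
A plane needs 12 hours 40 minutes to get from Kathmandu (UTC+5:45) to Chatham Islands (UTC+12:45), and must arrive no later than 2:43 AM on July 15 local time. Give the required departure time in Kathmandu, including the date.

Target arrival in UTC: 2:43 AM − 12:45 = 1:58 PM on Jul 14.
Subtract 12 hours 40 minutes → departure 1:18 AM UTC on Jul 14.
Kathmandu is UTC+5:45: 1:18 AM + 5:45 = 7:03 AM on Jul 14.

7:03 AM on Jul 14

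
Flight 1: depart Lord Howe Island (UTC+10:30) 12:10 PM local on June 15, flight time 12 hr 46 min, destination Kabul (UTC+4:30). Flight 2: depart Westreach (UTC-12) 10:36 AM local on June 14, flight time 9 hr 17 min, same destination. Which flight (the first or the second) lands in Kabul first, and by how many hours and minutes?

the second, by 6 hours 33 minutes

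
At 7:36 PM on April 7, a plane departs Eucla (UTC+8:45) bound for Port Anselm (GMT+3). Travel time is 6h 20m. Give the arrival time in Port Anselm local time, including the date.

Convert departure to UTC: 7:36 PM − 8:45 = 10:51 AM UTC on Apr 7.
Add 6 hours and 20 minutes travel time → 5:11 PM UTC.
Port Anselm is UTC+3:00, so local arrival = 5:11 PM + 3:00 = 8:11 PM on Apr 7.

8:11 PM on April 7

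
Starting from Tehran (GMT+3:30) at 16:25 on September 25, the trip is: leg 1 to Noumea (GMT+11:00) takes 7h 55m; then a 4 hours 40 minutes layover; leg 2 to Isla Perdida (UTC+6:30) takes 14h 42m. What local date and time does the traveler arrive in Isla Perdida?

22:42 on September 26

Convert departure to UTC: 16:25 − 3:30 = 12:55 UTC on Sep 25.
Add 7 hours and 55 minutes leg 1 → 20:50 UTC.
Add 4 hours 40 minutes layover in Noumea → 01:30 UTC (Sep 26).
Add 14 hours and 42 minutes leg 2 → 16:12 UTC.
Isla Perdida is UTC+6:30, so local arrival = 16:12 + 6:30 = 22:42 on Sep 26.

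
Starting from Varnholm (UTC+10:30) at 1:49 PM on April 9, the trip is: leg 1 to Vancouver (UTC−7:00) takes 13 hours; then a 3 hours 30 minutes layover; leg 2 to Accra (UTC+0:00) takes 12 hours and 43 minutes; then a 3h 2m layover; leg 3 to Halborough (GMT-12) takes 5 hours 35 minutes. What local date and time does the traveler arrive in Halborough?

5:09 AM on Apr 10

Convert departure to UTC: 1:49 PM − 10:30 = 3:19 AM UTC on Apr 9.
Add 13 hours leg 1 → 4:19 PM UTC.
Add 3 hours 30 minutes layover in Vancouver → 7:49 PM UTC.
Add 12 hours 43 minutes leg 2 → 8:32 AM UTC (Apr 10).
Add 3 hours and 2 minutes layover in Accra → 11:34 AM UTC.
Add 5 hours 35 minutes leg 3 → 5:09 PM UTC.
Halborough is UTC−12:00, so local arrival = 5:09 PM − 12:00 = 5:09 AM on Apr 10.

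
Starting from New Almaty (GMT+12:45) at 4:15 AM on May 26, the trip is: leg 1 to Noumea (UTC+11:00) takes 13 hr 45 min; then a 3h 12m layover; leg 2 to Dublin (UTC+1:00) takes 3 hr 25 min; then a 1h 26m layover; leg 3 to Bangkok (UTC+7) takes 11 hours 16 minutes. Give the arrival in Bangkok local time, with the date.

7:34 AM on May 27

Convert departure to UTC: 4:15 AM − 12:45 = 3:30 PM UTC on May 25.
Add 13 hours and 45 minutes leg 1 → 5:15 AM UTC (May 26).
Add 3 hours and 12 minutes layover in Noumea → 8:27 AM UTC.
Add 3 hours 25 minutes leg 2 → 11:52 AM UTC.
Add 1 hour 26 minutes layover in Dublin → 1:18 PM UTC.
Add 11 hours and 16 minutes leg 3 → 12:34 AM UTC (May 27).
Bangkok is UTC+7:00, so local arrival = 12:34 AM + 7:00 = 7:34 AM on May 27.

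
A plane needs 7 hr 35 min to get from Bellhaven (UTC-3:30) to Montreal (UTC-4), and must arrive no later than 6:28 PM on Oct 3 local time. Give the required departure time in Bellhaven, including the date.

Target arrival in UTC: 6:28 PM + 4:00 = 10:28 PM on Oct 3.
Subtract 7 hours 35 minutes → departure 2:53 PM UTC on Oct 3.
Bellhaven is UTC−3:30: 2:53 PM − 3:30 = 11:23 AM on Oct 3.

11:23 AM on October 3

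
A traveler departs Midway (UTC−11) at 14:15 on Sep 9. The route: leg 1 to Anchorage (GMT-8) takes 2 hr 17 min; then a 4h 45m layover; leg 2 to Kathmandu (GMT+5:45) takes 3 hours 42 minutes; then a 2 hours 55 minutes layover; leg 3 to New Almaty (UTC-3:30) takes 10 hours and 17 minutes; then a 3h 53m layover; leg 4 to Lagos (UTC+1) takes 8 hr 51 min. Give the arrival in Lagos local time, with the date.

14:55 on September 11

Convert departure to UTC: 14:15 + 11:00 = 01:15 UTC on Sep 10.
Add 2 hours and 17 minutes leg 1 → 03:32 UTC.
Add 4 hours 45 minutes layover in Anchorage → 08:17 UTC.
Add 3 hours 42 minutes leg 2 → 11:59 UTC.
Add 2 hours and 55 minutes layover in Kathmandu → 14:54 UTC.
Add 10 hours 17 minutes leg 3 → 01:11 UTC (Sep 11).
Add 3 hours and 53 minutes layover in New Almaty → 05:04 UTC.
Add 8 hours 51 minutes leg 4 → 13:55 UTC.
Lagos is UTC+1:00, so local arrival = 13:55 + 1:00 = 14:55 on Sep 11.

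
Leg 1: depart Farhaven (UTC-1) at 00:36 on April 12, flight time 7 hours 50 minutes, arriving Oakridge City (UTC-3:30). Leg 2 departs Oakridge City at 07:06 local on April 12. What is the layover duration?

1 hour 10 minutes

Convert departure to UTC: 00:36 + 1:00 = 01:36 UTC on Apr 12.
Add 7 hours and 50 minutes flight time → 09:26 UTC.
Oakridge City is UTC−3:30, so local arrival = 09:26 − 3:30 = 05:56 on Apr 12.
Layover = 07:06 − 05:56 = 1 hour 10 minutes.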